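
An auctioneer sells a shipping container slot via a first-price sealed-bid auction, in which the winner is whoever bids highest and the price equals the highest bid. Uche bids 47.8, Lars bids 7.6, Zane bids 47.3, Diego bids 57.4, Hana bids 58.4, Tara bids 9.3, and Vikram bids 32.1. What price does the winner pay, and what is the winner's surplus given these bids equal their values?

Bids in descending order: Hana 58.4; Diego 57.4; Uche 47.8; Zane 47.3; Vikram 32.1; Tara 9.3; Lars 7.6.
Hana is the highest bidder, so Hana wins.
Under the first-price rule, the price is the highest bid: 58.4.
Surplus = 58.4 − 58.4 = 0.0.

Price 58.4; surplus 0.0.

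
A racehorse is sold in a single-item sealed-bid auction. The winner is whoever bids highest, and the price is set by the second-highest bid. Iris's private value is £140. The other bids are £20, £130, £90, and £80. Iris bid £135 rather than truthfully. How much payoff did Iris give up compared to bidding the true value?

£0

The highest competing bid is £130.
Bidding truthfully at £140: Iris has the top bid, wins, and pays the second-highest bid £130. Payoff = £140 − £130 = £10.
Bidding £135: Iris has the top bid, wins, and pays the second-highest bid £130. Payoff = £140 − £130 = £10.
Regret = truthful payoff − actual payoff = £10 − £10 = £0.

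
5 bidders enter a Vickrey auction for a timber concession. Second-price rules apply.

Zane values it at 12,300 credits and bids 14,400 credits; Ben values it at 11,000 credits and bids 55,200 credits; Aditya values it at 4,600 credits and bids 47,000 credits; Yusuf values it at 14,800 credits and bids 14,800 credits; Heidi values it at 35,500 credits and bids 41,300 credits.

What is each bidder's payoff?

Bids in descending order: Ben 55,200 credits; Aditya 47,000 credits; Heidi 41,300 credits; Yusuf 14,800 credits; Zane 14,400 credits.
Ben has the top bid and wins; the price is the second-highest bid, 47,000 credits.
Ben's payoff = 11,000 credits − 47,000 credits = -36,000 credits. All other bidders lose, so their payoff is 0.

Payoffs: Zane 0 credits, Ben -36,000 credits, Aditya 0 credits, Yusuf 0 credits, Heidi 0 credits.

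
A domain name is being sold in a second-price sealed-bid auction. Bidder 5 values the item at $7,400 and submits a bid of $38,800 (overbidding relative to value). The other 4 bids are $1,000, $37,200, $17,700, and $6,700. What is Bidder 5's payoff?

-$29,800

Highest competing bid: $37,200.
Bidder 5's bid $38,800 is the highest overall, so Bidder 5 wins and pays the second-highest bid, $37,200.
Payoff = value − price = $7,400 − $37,200 = -$29,800.
Overbidding won the item at a price above value — truthful bidding would have avoided this loss.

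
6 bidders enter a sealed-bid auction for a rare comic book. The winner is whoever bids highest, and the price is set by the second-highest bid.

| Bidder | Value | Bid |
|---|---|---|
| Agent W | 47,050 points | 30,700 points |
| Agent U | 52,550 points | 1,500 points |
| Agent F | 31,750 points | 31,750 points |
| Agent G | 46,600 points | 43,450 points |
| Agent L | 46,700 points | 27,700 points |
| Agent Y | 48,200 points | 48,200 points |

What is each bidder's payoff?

Payoffs: Agent W 0 points, Agent U 0 points, Agent F 0 points, Agent G 0 points, Agent L 0 points, Agent Y 4,750 points.

Ordered from highest: Agent Y 48,200 points; Agent G 43,450 points; Agent F 31,750 points; Agent W 30,700 points; Agent L 27,700 points; Agent U 1,500 points.
Agent Y has the top bid and wins; the price is the second-highest bid, 43,450 points.
Agent Y's payoff = 48,200 points − 43,450 points = 4,750 points. All other bidders lose, so their payoff is 0.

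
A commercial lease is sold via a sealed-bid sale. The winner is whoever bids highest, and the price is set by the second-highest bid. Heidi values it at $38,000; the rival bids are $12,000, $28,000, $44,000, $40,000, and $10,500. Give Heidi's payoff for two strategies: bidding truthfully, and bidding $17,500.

The highest competing bid is $44,000.
Bidding truthfully at $38,000: the top bid is $44,000 (a rival), so Heidi loses. Payoff = $0.
Bidding $17,500: the top bid is $44,000 (a rival), so Heidi loses. Payoff = $0.
The bid only affects whether you win, not the price — here both bids land on the same side of the top rival bid, so the deviation is payoff-neutral.

Truthful: $0; alternative: $0.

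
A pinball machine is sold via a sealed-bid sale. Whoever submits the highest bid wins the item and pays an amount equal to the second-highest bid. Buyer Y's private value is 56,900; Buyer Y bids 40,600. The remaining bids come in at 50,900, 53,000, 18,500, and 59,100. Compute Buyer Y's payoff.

Highest competing bid: 59,100.
Buyer Y's bid 40,600 is not the highest, so Buyer Y loses, pays nothing, and earns zero payoff.

0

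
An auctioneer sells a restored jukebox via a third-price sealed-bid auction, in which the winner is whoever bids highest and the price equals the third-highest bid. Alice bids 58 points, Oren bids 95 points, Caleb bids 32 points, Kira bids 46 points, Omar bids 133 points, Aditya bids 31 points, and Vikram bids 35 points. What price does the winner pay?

58 points

Sorted high to low: Omar 133 points; Oren 95 points; Alice 58 points; Kira 46 points; Vikram 35 points; Caleb 32 points; Aditya 31 points.
Omar is the highest bidder, so Omar wins.
Under the third-price rule, the price is the third-highest bid: 58 points.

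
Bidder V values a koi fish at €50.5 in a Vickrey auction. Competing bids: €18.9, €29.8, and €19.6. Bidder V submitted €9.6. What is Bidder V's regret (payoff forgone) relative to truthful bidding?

Payoff forgone: €20.7.

The highest competing bid is €29.8.
Bidding truthfully at €50.5: Bidder V has the top bid, wins, and pays the second-highest bid €29.8. Payoff = €50.5 − €29.8 = €20.7.
Bidding €9.6: the top bid is €29.8 (a rival), so Bidder V loses. Payoff = €0.0.
Regret = truthful payoff − actual payoff = €20.7 − €0.0 = €20.7.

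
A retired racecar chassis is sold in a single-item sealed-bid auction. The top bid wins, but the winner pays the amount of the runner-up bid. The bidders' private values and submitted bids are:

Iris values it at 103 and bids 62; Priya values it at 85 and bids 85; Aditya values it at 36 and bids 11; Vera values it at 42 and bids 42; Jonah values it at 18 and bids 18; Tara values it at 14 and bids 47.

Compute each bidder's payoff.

Bids in descending order: Priya 85, then Iris 62, then Tara 47, then Vera 42, then Jonah 18, then Aditya 11.
Priya has the top bid and wins; the price is the second-highest bid, 62.
Priya's payoff = 85 − 62 = 23. All other bidders lose, so their payoff is 0.

Payoffs: Iris 0, Priya 23, Aditya 0, Vera 0, Jonah 0, Tara 0.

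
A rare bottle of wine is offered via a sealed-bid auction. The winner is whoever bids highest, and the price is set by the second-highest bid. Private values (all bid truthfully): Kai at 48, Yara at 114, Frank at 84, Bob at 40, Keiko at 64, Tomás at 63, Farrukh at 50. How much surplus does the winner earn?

Winner's surplus: 30.

Bids in descending order: Yara 114, then Frank 84, then Keiko 64, then Tomás 63, then Farrukh 50, then Kai 48, then Bob 40.
Yara wins with the top bid and pays the second-highest, 84.
Surplus = 114 − 84 = 30.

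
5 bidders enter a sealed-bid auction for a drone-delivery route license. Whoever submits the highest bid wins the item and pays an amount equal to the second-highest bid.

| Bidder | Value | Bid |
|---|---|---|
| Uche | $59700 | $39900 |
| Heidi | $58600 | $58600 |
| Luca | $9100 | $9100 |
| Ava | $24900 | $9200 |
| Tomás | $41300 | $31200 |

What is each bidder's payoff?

Payoffs: Uche $0, Heidi $18700, Luca $0, Ava $0, Tomás $0.

Ranking the bids: Heidi $58600 > Uche $39900 > Tomás $31200 > Ava $9200 > Luca $9100.
Heidi has the top bid and wins; the price is the second-highest bid, $39900.
Heidi's payoff = $58600 − $39900 = $18700. All other bidders lose, so their payoff is 0.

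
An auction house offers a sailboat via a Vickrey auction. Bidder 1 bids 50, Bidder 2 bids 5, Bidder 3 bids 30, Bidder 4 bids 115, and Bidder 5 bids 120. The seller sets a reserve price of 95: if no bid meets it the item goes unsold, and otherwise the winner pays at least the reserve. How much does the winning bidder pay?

115

Bids in descending order: Bidder 5 120 > Bidder 4 115 > Bidder 1 50 > Bidder 3 30 > Bidder 2 5.
Bidder 5 has the highest bid, so Bidder 5 wins.
The second-highest bid is 115, which exceeds the reserve, so that sets the price.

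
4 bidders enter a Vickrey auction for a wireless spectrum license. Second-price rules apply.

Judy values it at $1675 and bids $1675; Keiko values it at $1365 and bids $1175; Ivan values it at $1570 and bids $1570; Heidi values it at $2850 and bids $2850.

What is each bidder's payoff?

Ordered from highest: Heidi $2850; Judy $1675; Ivan $1570; Keiko $1175.
Heidi has the top bid and wins; the price is the second-highest bid, $1675.
Heidi's payoff = $2850 − $1675 = $1175. All other bidders lose, so their payoff is 0.

Judy $0, Keiko $0, Ivan $0, Heidi $1175.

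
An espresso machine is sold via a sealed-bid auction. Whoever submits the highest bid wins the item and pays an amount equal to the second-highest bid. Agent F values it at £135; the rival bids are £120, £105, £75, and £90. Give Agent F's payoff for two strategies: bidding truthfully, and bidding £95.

(a) £15  (b) £0

The highest competing bid is £120.
Bidding truthfully at £135: Agent F has the top bid, wins, and pays the second-highest bid £120. Payoff = £135 − £120 = £15.
Bidding £95: the top bid is £120 (a rival), so Agent F loses. Payoff = £0.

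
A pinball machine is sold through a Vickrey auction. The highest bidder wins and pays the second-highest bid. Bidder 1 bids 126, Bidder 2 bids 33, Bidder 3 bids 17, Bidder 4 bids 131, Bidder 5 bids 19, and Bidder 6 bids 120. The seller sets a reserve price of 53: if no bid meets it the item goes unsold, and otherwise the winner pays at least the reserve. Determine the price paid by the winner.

Price paid: 126.

Bids in descending order: Bidder 4 131 > Bidder 1 126 > Bidder 6 120 > Bidder 2 33 > Bidder 5 19 > Bidder 3 17.
Bidder 4 has the highest bid, so Bidder 4 wins.
The second-highest bid is 126, which exceeds the reserve, so that sets the price.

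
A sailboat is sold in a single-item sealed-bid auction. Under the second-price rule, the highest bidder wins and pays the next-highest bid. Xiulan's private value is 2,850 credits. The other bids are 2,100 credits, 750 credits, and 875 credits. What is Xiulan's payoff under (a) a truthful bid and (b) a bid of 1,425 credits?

The highest competing bid is 2,100 credits.
Bidding truthfully at 2,850 credits: Xiulan has the top bid, wins, and pays the second-highest bid 2,100 credits. Payoff = 2,850 credits − 2,100 credits = 750 credits.
Bidding 1,425 credits: the top bid is 2,100 credits (a rival), so Xiulan loses. Payoff = 0 credits.
This is the dominant-strategy logic: truthful bidding weakly beats any alternative.

(a) 750 credits  (b) 0 credits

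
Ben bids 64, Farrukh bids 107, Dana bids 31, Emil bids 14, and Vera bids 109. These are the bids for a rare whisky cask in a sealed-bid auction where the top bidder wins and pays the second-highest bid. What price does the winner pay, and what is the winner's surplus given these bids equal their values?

Ordered from highest: Vera 109, then Farrukh 107, then Ben 64, then Dana 31, then Emil 14.
Vera is the highest bidder, so Vera wins.
Under the second-price rule, the price is the second-highest bid: 107.
Surplus = 109 − 107 = 2.

Price 107; surplus 2.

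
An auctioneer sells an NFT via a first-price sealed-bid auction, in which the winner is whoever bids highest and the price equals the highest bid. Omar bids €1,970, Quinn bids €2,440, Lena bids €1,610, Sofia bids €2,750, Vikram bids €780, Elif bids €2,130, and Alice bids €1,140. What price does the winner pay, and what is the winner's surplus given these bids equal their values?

Price €2,750; surplus €0.

Ordered from highest: Sofia €2,750, then Quinn €2,440, then Elif €2,130, then Omar €1,970, then Lena €1,610, then Alice €1,140, then Vikram €780.
Sofia is the highest bidder, so Sofia wins.
Under the first-price rule, the price is the highest bid: €2,750.
Surplus = €2,750 − €2,750 = €0.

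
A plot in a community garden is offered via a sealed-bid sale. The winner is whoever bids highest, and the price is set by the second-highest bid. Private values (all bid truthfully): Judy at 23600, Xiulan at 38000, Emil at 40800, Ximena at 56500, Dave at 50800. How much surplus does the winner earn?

5700

Sorted high to low: Ximena 56500 > Dave 50800 > Emil 40800 > Xiulan 38000 > Judy 23600.
Ximena wins with the top bid and pays the second-highest, 50800.
Surplus = 56500 − 50800 = 5700.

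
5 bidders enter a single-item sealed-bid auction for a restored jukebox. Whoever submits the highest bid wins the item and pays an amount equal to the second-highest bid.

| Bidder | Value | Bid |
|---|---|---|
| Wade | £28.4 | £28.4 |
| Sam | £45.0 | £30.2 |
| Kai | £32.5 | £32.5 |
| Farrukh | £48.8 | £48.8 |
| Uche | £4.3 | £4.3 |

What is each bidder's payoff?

Ranking the bids: Farrukh £48.8; Kai £32.5; Sam £30.2; Wade £28.4; Uche £4.3.
Farrukh has the top bid and wins; the price is the second-highest bid, £32.5.
Farrukh's payoff = £48.8 − £32.5 = £16.3. All other bidders lose, so their payoff is 0.

Payoffs: Wade £0.0, Sam £0.0, Kai £0.0, Farrukh £16.3, Uche £0.0.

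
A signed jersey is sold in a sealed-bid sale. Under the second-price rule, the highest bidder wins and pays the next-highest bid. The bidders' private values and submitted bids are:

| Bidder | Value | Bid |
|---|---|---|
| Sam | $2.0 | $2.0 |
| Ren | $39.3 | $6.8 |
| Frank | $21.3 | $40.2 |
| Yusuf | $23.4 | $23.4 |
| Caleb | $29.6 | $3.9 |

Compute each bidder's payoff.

Sam $0.0, Ren $0.0, Frank -$2.1, Yusuf $0.0, Caleb $0.0.

Ranking the bids: Frank $40.2; Yusuf $23.4; Ren $6.8; Caleb $3.9; Sam $2.0.
Frank has the top bid and wins; the price is the second-highest bid, $23.4.
Frank's payoff = $21.3 − $23.4 = -$2.1. All other bidders lose, so their payoff is 0.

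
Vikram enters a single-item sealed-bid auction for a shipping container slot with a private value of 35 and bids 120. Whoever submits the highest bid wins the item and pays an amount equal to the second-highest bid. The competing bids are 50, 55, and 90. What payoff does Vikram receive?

-55

Highest competing bid: 90.
Vikram's bid 120 is the highest overall, so Vikram wins and pays the second-highest bid, 90.
Payoff = value − price = 35 − 90 = -55.
Overbidding won the item at a price above value — truthful bidding would have avoided this loss.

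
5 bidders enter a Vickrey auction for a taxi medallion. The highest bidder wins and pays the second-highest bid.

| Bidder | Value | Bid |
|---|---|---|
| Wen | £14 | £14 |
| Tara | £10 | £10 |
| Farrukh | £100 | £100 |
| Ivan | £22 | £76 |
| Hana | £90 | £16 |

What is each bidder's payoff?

Payoffs: Wen £0, Tara £0, Farrukh £24, Ivan £0, Hana £0.

Ranking the bids: Farrukh £100, then Ivan £76, then Hana £16, then Wen £14, then Tara £10.
Farrukh has the top bid and wins; the price is the second-highest bid, £76.
Farrukh's payoff = £100 − £76 = £24. All other bidders lose, so their payoff is 0.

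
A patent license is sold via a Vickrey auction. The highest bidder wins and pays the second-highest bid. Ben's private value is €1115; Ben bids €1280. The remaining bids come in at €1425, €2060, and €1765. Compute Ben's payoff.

Highest competing bid: €2060.
Ben's bid €1280 is not the highest, so Ben loses, pays nothing, and earns zero payoff.

Ben's payoff: €0.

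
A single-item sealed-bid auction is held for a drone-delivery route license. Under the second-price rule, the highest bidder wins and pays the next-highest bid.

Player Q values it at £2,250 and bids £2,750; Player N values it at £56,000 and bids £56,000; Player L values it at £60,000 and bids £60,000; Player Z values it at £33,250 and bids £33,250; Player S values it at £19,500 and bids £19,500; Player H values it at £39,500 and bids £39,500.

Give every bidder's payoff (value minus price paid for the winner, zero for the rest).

Bids in descending order: Player L £60,000; Player N £56,000; Player H £39,500; Player Z £33,250; Player S £19,500; Player Q £2,750.
Player L has the top bid and wins; the price is the second-highest bid, £56,000.
Player L's payoff = £60,000 − £56,000 = £4,000. All other bidders lose, so their payoff is 0.

Payoffs: Player Q £0, Player N £0, Player L £4,000, Player Z £0, Player S £0, Player H £0.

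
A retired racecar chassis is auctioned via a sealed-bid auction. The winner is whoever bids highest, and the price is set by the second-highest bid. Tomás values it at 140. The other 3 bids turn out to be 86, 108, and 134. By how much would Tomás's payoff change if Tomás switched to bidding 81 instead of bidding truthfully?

The highest competing bid is 134.
Bidding truthfully at 140: Tomás has the top bid, wins, and pays the second-highest bid 134. Payoff = 140 − 134 = 6.
Bidding 81: the top bid is 134 (a rival), so Tomás loses. Payoff = 0.
Change = 0 − 6 = -6.

Change in payoff: -6.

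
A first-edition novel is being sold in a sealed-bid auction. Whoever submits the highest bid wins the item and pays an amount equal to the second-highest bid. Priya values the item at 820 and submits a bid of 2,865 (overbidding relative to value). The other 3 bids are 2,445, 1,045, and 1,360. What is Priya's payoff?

Highest competing bid: 2,445.
Priya's bid 2,865 is the highest overall, so Priya wins and pays the second-highest bid, 2,445.
Payoff = value − price = 820 − 2,445 = -1,625.
Overbidding won the item at a price above value — truthful bidding would have avoided this loss.

Payoff = -1,625.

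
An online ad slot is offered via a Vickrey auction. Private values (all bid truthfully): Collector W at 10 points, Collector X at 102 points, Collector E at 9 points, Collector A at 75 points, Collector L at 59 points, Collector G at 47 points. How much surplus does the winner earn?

Surplus = 27 points.

Ordered from highest: Collector X 102 points; Collector A 75 points; Collector L 59 points; Collector G 47 points; Collector W 10 points; Collector E 9 points.
Collector X wins with the top bid and pays the second-highest, 75 points.
Surplus = 102 points − 75 points = 27 points.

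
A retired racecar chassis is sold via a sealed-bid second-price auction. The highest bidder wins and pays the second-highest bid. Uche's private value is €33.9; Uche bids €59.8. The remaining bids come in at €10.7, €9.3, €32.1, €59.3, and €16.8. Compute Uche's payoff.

-€25.4

Highest competing bid: €59.3.
Uche's bid €59.8 is the highest overall, so Uche wins and pays the second-highest bid, €59.3.
Payoff = value − price = €33.9 − €59.3 = -€25.4.
Overbidding won the item at a price above value — truthful bidding would have avoided this loss.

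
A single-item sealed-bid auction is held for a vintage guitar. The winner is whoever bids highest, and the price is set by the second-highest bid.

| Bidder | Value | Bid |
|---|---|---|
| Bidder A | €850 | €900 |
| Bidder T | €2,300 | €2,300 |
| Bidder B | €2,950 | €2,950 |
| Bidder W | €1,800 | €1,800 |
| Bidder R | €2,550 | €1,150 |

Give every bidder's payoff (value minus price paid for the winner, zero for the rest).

Payoffs: Bidder A €0, Bidder T €0, Bidder B €650, Bidder W €0, Bidder R €0.

Sorted high to low: Bidder B €2,950 > Bidder T €2,300 > Bidder W €1,800 > Bidder R €1,150 > Bidder A €900.
Bidder B has the top bid and wins; the price is the second-highest bid, €2,300.
Bidder B's payoff = €2,950 − €2,300 = €650. All other bidders lose, so their payoff is 0.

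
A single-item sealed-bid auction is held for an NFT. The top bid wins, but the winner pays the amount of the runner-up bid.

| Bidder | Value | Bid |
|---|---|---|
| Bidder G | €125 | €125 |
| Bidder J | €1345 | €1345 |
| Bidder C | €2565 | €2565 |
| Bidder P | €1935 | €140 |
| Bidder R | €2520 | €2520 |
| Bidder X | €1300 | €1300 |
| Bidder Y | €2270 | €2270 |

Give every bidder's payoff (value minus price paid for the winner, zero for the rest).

Ordered from highest: Bidder C €2565, then Bidder R €2520, then Bidder Y €2270, then Bidder J €1345, then Bidder X €1300, then Bidder P €140, then Bidder G €125.
Bidder C has the top bid and wins; the price is the second-highest bid, €2520.
Bidder C's payoff = €2565 − €2520 = €45. All other bidders lose, so their payoff is 0.

Payoffs: Bidder G €0, Bidder J €0, Bidder C €45, Bidder P €0, Bidder R €0, Bidder X €0, Bidder Y €0.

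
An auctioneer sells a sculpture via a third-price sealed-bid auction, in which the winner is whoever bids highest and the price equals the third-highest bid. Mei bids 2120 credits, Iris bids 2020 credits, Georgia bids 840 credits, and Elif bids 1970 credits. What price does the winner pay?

Ordered from highest: Mei 2120 credits > Iris 2020 credits > Elif 1970 credits > Georgia 840 credits.
Mei is the highest bidder, so Mei wins.
Under the third-price rule, the price is the third-highest bid: 1970 credits.

Price paid: 1970 credits.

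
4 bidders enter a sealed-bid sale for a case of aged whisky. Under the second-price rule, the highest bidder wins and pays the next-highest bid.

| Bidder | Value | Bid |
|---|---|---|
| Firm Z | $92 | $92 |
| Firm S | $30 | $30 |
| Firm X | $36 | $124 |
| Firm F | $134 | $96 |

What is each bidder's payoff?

Firm Z $0, Firm S $0, Firm X -$60, Firm F $0.

Sorted high to low: Firm X $124; Firm F $96; Firm Z $92; Firm S $30.
Firm X has the top bid and wins; the price is the second-highest bid, $96.
Firm X's payoff = $36 − $96 = -$60. All other bidders lose, so their payoff is 0.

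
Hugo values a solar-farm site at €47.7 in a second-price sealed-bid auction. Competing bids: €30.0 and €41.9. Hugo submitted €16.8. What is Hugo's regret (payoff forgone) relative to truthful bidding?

Regret: €5.8.

The highest competing bid is €41.9.
Bidding truthfully at €47.7: Hugo has the top bid, wins, and pays the second-highest bid €41.9. Payoff = €47.7 − €41.9 = €5.8.
Bidding €16.8: the top bid is €41.9 (a rival), so Hugo loses. Payoff = €0.0.
Regret = truthful payoff − actual payoff = €5.8 − €0.0 = €5.8.
This is the dominant-strategy logic: truthful bidding weakly beats any alternative.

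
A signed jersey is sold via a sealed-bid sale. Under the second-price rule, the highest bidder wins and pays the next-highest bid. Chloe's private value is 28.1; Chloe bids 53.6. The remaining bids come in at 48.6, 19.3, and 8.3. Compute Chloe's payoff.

Highest competing bid: 48.6.
Chloe's bid 53.6 is the highest overall, so Chloe wins and pays the second-highest bid, 48.6.
Payoff = value − price = 28.1 − 48.6 = -20.5.

Payoff = -20.5.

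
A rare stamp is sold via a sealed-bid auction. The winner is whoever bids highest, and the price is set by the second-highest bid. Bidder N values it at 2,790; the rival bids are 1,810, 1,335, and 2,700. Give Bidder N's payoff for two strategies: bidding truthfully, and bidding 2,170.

Truthful: 90; alternative: 0.

The highest competing bid is 2,700.
Bidding truthfully at 2,790: Bidder N has the top bid, wins, and pays the second-highest bid 2,700. Payoff = 2,790 − 2,700 = 90.
Bidding 2,170: the top bid is 2,700 (a rival), so Bidder N loses. Payoff = 0.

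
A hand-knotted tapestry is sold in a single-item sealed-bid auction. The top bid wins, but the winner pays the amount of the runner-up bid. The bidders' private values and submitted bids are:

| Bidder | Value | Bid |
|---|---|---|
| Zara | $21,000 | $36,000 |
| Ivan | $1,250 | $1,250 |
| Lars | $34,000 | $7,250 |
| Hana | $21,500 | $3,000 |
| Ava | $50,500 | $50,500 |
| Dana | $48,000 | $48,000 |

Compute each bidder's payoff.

Payoffs: Zara $0, Ivan $0, Lars $0, Hana $0, Ava $2,500, Dana $0.

Sorted high to low: Ava $50,500; Dana $48,000; Zara $36,000; Lars $7,250; Hana $3,000; Ivan $1,250.
Ava has the top bid and wins; the price is the second-highest bid, $48,000.
Ava's payoff = $50,500 − $48,000 = $2,500. All other bidders lose, so their payoff is 0.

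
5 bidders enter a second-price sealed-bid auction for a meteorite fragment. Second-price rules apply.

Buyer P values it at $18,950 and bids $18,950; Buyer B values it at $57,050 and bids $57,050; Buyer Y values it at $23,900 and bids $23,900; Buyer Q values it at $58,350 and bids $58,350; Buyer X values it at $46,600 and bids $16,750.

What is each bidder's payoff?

Bids in descending order: Buyer Q $58,350; Buyer B $57,050; Buyer Y $23,900; Buyer P $18,950; Buyer X $16,750.
Buyer Q has the top bid and wins; the price is the second-highest bid, $57,050.
Buyer Q's payoff = $58,350 − $57,050 = $1,300. All other bidders lose, so their payoff is 0.

Buyer P $0, Buyer B $0, Buyer Y $0, Buyer Q $1,300, Buyer X $0.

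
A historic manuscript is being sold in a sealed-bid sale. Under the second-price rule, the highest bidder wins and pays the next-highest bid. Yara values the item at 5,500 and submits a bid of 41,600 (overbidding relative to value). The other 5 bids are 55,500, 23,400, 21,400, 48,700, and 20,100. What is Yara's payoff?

Highest competing bid: 55,500.
Yara's bid 41,600 is not the highest, so Yara loses, pays nothing, and earns zero payoff.

0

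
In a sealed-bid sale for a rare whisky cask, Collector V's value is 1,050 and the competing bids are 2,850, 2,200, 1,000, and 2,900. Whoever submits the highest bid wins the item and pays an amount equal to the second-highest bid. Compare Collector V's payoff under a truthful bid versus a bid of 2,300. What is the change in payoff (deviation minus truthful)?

The highest competing bid is 2,900.
Bidding truthfully at 1,050: the top bid is 2,900 (a rival), so Collector V loses. Payoff = 0.
Bidding 2,300: the top bid is 2,900 (a rival), so Collector V loses. Payoff = 0.
Change = 0 − 0 = 0.
The bid only affects whether you win, not the price — here both bids land on the same side of the top rival bid, so the deviation is payoff-neutral.

0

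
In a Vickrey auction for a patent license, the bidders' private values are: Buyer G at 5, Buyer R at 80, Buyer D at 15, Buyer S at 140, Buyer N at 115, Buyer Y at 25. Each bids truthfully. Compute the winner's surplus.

Sorted high to low: Buyer S 140, then Buyer N 115, then Buyer R 80, then Buyer Y 25, then Buyer D 15, then Buyer G 5.
Buyer S wins with the top bid and pays the second-highest, 115.
Surplus = 140 − 115 = 25.

Winner's surplus: 25.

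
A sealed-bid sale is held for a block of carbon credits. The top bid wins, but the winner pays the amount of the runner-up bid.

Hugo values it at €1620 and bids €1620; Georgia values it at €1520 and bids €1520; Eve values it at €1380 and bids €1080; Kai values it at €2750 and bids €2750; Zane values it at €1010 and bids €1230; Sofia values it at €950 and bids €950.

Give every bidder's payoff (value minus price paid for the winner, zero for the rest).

Hugo €0, Georgia €0, Eve €0, Kai €1130, Zane €0, Sofia €0.

Ordered from highest: Kai €2750; Hugo €1620; Georgia €1520; Zane €1230; Eve €1080; Sofia €950.
Kai has the top bid and wins; the price is the second-highest bid, €1620.
Kai's payoff = €2750 − €1620 = €1130. All other bidders lose, so their payoff is 0.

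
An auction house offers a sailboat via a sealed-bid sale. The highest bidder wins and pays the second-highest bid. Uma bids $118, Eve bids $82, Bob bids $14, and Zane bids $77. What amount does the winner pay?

Ranking the bids: Uma $118 > Eve $82 > Zane $77 > Bob $14.
Uma has the highest bid, so Uma wins.
The second-highest bid is $82, so that is what Uma pays.

The winner pays $82.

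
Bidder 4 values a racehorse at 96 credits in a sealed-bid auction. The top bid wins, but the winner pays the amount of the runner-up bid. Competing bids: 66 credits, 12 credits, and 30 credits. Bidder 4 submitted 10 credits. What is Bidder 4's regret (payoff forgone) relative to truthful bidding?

The highest competing bid is 66 credits.
Bidding truthfully at 96 credits: Bidder 4 has the top bid, wins, and pays the second-highest bid 66 credits. Payoff = 96 credits − 66 credits = 30 credits.
Bidding 10 credits: the top bid is 66 credits (a rival), so Bidder 4 loses. Payoff = 0 credits.
Regret = truthful payoff − actual payoff = 30 credits − 0 credits = 30 credits.
Deviating from a truthful bid can only lose payoff in a second-price auction — never gain.

Regret: 30 credits.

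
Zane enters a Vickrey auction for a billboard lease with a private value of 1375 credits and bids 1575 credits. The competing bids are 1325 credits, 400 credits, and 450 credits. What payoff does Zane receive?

Highest competing bid: 1325 credits.
Zane's bid 1575 credits is the highest overall, so Zane wins and pays the second-highest bid, 1325 credits.
Payoff = value − price = 1375 credits − 1325 credits = 50 credits.

50 credits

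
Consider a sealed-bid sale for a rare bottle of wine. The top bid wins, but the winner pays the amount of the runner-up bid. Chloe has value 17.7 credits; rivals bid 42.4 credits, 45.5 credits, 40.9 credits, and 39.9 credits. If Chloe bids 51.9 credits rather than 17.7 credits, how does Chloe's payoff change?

The highest competing bid is 45.5 credits.
Bidding truthfully at 17.7 credits: the top bid is 45.5 credits (a rival), so Chloe loses. Payoff = 0.0 credits.
Bidding 51.9 credits: Chloe has the top bid, wins, and pays the second-highest bid 45.5 credits. Payoff = 17.7 credits − 45.5 credits = -27.8 credits.
Change = -27.8 credits − 0.0 credits = -27.8 credits.
Deviating from a truthful bid can only lose payoff in a second-price auction — never gain.

Payoff change: -27.8 credits.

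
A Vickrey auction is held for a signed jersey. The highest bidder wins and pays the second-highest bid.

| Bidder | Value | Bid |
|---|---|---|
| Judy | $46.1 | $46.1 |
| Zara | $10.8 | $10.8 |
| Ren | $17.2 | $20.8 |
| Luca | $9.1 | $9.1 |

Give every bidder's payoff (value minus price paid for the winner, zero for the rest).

Payoffs: Judy $25.3, Zara $0.0, Ren $0.0, Luca $0.0.

Ordered from highest: Judy $46.1, then Ren $20.8, then Zara $10.8, then Luca $9.1.
Judy has the top bid and wins; the price is the second-highest bid, $20.8.
Judy's payoff = $46.1 − $20.8 = $25.3. All other bidders lose, so their payoff is 0.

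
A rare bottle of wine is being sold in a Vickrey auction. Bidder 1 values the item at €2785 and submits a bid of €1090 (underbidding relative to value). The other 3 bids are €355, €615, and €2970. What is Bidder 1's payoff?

Highest competing bid: €2970.
Bidder 1's bid €1090 is not the highest, so Bidder 1 loses, pays nothing, and earns zero payoff.

€0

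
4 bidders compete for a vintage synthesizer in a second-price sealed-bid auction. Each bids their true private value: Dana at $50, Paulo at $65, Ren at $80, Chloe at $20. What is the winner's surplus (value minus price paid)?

Ranking the bids: Ren $80, then Paulo $65, then Dana $50, then Chloe $20.
Ren wins with the top bid and pays the second-highest, $65.
Surplus = $80 − $65 = $15.

Winner's surplus: $15.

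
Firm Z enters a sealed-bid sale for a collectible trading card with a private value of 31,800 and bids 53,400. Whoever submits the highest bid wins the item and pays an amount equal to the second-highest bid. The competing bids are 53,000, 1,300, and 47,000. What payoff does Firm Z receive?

Highest competing bid: 53,000.
Firm Z's bid 53,400 is the highest overall, so Firm Z wins and pays the second-highest bid, 53,000.
Payoff = value − price = 31,800 − 53,000 = -21,200.

Firm Z's payoff: -21,200.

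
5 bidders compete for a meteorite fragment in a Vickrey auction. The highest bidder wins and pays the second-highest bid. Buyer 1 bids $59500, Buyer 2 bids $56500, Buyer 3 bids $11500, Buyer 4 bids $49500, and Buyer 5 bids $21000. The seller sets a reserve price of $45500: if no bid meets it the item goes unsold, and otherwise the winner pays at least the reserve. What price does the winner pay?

Bids in descending order: Buyer 1 $59500 > Buyer 2 $56500 > Buyer 4 $49500 > Buyer 5 $21000 > Buyer 3 $11500.
Buyer 1 has the highest bid, so Buyer 1 wins.
The second-highest bid is $56500, which exceeds the reserve, so that sets the price.

The winner pays $56500.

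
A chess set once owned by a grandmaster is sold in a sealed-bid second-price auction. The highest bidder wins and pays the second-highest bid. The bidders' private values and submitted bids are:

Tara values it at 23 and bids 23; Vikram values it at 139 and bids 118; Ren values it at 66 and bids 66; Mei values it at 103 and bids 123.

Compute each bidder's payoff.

Ordered from highest: Mei 123 > Vikram 118 > Ren 66 > Tara 23.
Mei has the top bid and wins; the price is the second-highest bid, 118.
Mei's payoff = 103 − 118 = -15. All other bidders lose, so their payoff is 0.

Tara 0, Vikram 0, Ren 0, Mei -15.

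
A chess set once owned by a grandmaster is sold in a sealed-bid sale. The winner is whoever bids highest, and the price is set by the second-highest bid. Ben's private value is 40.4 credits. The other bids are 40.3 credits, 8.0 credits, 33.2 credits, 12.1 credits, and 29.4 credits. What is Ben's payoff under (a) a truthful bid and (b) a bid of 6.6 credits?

The highest competing bid is 40.3 credits.
Bidding truthfully at 40.4 credits: Ben has the top bid, wins, and pays the second-highest bid 40.3 credits. Payoff = 40.4 credits − 40.3 credits = 0.1 credits.
Bidding 6.6 credits: the top bid is 40.3 credits (a rival), so Ben loses. Payoff = 0.0 credits.

(a) 0.1 credits  (b) 0.0 credits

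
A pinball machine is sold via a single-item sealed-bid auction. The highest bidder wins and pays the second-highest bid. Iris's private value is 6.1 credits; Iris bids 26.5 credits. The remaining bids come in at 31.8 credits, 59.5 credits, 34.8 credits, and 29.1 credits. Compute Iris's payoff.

0.0 credits

Highest competing bid: 59.5 credits.
Iris's bid 26.5 credits is not the highest, so Iris loses, pays nothing, and earns zero payoff.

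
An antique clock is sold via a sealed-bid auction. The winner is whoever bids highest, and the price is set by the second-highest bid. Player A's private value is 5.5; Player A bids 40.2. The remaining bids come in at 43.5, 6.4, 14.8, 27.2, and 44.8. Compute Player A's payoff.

Player A's payoff: 0.0.

Highest competing bid: 44.8.
Player A's bid 40.2 is not the highest, so Player A loses, pays nothing, and earns zero payoff.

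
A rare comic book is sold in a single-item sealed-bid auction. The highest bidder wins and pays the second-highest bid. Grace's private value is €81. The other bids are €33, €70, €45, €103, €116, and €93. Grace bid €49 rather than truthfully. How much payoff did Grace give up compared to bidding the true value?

Regret: €0.

The highest competing bid is €116.
Bidding truthfully at €81: the top bid is €116 (a rival), so Grace loses. Payoff = €0.
Bidding €49: the top bid is €116 (a rival), so Grace loses. Payoff = €0.
Regret = truthful payoff − actual payoff = €0 − €0 = €0.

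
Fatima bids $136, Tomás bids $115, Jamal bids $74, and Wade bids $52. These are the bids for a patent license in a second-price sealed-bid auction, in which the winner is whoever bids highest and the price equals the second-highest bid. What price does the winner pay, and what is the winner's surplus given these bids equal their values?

Price $115; surplus $21.

Bids in descending order: Fatima $136, then Tomás $115, then Jamal $74, then Wade $52.
Fatima is the highest bidder, so Fatima wins.
Under the second-price rule, the price is the second-highest bid: $115.
Surplus = $136 − $115 = $21.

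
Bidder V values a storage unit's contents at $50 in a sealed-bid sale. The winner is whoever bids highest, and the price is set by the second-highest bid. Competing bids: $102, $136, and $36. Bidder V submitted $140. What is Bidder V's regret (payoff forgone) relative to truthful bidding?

Regret: $86.

The highest competing bid is $136.
Bidding truthfully at $50: the top bid is $136 (a rival), so Bidder V loses. Payoff = $0.
Bidding $140: Bidder V has the top bid, wins, and pays the second-highest bid $136. Payoff = $50 − $136 = -$86.
Regret = truthful payoff − actual payoff = $0 − -$86 = $86.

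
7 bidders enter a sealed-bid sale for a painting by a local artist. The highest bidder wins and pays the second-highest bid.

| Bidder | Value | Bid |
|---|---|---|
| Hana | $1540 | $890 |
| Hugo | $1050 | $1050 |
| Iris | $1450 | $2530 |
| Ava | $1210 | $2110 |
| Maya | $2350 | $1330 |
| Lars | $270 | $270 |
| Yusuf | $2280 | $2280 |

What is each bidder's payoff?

Payoffs: Hana $0, Hugo $0, Iris -$830, Ava $0, Maya $0, Lars $0, Yusuf $0.

Ordered from highest: Iris $2530; Yusuf $2280; Ava $2110; Maya $1330; Hugo $1050; Hana $890; Lars $270.
Iris has the top bid and wins; the price is the second-highest bid, $2280.
Iris's payoff = $1450 − $2280 = -$830. All other bidders lose, so their payoff is 0.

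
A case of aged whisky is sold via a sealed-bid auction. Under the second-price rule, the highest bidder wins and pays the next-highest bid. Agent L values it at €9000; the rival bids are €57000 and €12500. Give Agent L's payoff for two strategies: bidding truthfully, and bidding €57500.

The highest competing bid is €57000.
Bidding truthfully at €9000: the top bid is €57000 (a rival), so Agent L loses. Payoff = €0.
Bidding €57500: Agent L has the top bid, wins, and pays the second-highest bid €57000. Payoff = €9000 − €57000 = -€48000.
Deviating from a truthful bid can only lose payoff in a second-price auction — never gain.

(a) €0  (b) -€48000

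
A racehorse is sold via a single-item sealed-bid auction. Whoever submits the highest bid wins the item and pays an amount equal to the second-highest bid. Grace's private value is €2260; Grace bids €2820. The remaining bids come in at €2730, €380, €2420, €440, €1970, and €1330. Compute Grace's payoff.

Highest competing bid: €2730.
Grace's bid €2820 is the highest overall, so Grace wins and pays the second-highest bid, €2730.
Payoff = value − price = €2260 − €2730 = -€470.
Overbidding won the item at a price above value — truthful bidding would have avoided this loss.

-€470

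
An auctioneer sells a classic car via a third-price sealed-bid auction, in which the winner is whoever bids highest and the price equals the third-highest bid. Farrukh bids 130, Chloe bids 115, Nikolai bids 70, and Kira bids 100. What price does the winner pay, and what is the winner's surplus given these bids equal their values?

Price 100; surplus 30.

Ordered from highest: Farrukh 130; Chloe 115; Kira 100; Nikolai 70.
Farrukh is the highest bidder, so Farrukh wins.
Under the third-price rule, the price is the third-highest bid: 100.
Surplus = 130 − 100 = 30.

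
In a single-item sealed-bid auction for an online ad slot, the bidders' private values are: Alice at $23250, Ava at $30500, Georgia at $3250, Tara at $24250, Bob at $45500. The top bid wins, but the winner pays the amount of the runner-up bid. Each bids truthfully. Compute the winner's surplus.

$15000

Sorted high to low: Bob $45500, then Ava $30500, then Tara $24250, then Alice $23250, then Georgia $3250.
Bob wins with the top bid and pays the second-highest, $30500.
Surplus = $45500 − $30500 = $15000.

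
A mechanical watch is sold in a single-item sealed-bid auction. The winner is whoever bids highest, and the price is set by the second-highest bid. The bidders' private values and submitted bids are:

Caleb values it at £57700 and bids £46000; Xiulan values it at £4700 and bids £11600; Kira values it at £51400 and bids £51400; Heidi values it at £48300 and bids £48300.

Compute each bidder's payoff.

Payoffs: Caleb £0, Xiulan £0, Kira £3100, Heidi £0.

Ordered from highest: Kira £51400; Heidi £48300; Caleb £46000; Xiulan £11600.
Kira has the top bid and wins; the price is the second-highest bid, £48300.
Kira's payoff = £51400 − £48300 = £3100. All other bidders lose, so their payoff is 0.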